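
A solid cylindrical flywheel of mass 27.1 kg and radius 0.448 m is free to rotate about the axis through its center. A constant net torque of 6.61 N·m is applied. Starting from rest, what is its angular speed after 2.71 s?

ω ≈ 6.59 rad/s

I = ½MR² = (1/2)(27.1)(0.448)² = 2.720 kg·m².
α = τ/I = 6.61/2.720 = 2.431 rad/s².
ω = ω₀ + αt = 0 + (2.431)(2.71) = 6.587 rad/s.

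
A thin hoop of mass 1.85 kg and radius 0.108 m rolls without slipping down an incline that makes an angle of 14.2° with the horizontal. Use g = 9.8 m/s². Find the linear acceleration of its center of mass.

Translation along the incline: Mg sinθ − f = Ma.
Rotation about the center: fR = Iα with I = MR². No-slip gives a = αR, so f = (I/R²)a = M a.
Substituting: Mg sinθ = (1 + 1.000)Ma, so a = g sinθ/(1 + 1.000) = (9.8) sin 14.2° / 2.000 = 1.202 m/s².

a ≈ 1.20 m/s²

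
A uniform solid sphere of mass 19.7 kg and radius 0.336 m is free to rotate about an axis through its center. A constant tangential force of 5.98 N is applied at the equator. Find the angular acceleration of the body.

I = (2/5)MR² = (2/5)(19.7)(0.336)² = 0.8896 kg·m².
τ = F R = (5.98)(0.336) = 2.009 N·m.
Newton's second law for rotation, τ = Iα, gives α = τ/I = 2.009/0.8896 = 2.259 rad/s².

α ≈ 2.26 rad/s²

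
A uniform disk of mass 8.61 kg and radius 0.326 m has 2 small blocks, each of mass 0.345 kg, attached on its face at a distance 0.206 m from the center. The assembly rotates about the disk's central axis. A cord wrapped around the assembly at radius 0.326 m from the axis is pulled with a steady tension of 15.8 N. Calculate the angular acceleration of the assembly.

α ≈ 10.6 rad/s²

I_disk = ½MR² = ½(8.61)(0.326)² = 0.4575 kg·m².
I_blocks = 2·m·r² = 2(0.345)(0.206)² = 0.02928 kg·m².
Total I = 0.4868 kg·m².
τ = F r = (15.8)(0.326) = 5.151 N·m.
α = τ/I = 5.151/0.4868 = 10.58 rad/s².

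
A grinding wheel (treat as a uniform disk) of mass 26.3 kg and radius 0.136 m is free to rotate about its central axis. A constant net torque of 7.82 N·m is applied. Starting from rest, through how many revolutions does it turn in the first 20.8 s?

≈ 1110 revolutions

I = ½MR² = (1/2)(26.3)(0.136)² = 0.2432 kg·m².
α = τ/I = 7.82/0.2432 = 32.15 rad/s².
θ = ½αt² = ½(32.15)(20.8)² = 6955 rad.
Revolutions = θ/(2π) = 1107.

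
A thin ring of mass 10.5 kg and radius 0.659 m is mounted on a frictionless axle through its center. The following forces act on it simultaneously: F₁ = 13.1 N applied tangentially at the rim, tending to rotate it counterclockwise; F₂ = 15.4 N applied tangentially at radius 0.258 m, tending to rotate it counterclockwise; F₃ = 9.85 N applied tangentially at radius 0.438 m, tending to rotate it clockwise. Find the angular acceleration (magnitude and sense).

α ≈ 1.82 rad/s², counterclockwise

I = MR² = (10.5)(0.659)² = 4.560 kg·m².
Taking counterclockwise as positive: τ₁ = +(13.1)(0.659) = +8.633 N·m; τ₂ = +(15.4)(0.258) = +3.973 N·m; τ₃ = −(9.85)(0.438) = −4.314 N·m.
Net torque τ = 8.292 N·m.
α = τ/I = 8.292/4.560 = 1.818 rad/s².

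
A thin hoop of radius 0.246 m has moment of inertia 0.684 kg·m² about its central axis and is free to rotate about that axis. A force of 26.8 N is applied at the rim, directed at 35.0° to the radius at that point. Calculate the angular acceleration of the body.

α ≈ 5.53 rad/s²

Only the tangential component produces torque: τ = F R sinθ = (26.8)(0.246) sin 35.0° = 3.781 N·m.
Newton's second law for rotation, τ = Iα, gives α = τ/I = 3.781/0.6840 = 5.528 rad/s².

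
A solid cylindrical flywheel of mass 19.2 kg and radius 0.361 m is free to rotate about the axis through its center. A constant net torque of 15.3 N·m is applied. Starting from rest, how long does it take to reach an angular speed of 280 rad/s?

I = ½MR² = (1/2)(19.2)(0.361)² = 1.251 kg·m².
α = τ/I = 15.3/1.251 = 12.23 rad/s².
ω = αt ⇒ t = ω/α = 280/12.23 = 22.90 s.

t ≈ 22.9 s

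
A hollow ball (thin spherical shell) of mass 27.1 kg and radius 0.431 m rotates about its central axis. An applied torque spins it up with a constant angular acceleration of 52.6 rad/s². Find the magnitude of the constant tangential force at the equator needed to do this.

I = (2/3)MR² = (2/3)(27.1)(0.431)² = 3.356 kg·m².
The required torque is τ = Iα = (3.356)(52.60) = 176.5 N·m.
A tangential force at the equator gives τ = FR, so F = τ/R = 176.5/0.431 = 409.6 N.

F ≈ 410 N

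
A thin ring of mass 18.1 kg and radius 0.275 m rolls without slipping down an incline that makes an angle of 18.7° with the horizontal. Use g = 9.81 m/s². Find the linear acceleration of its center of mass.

Translation along the incline: Mg sinθ − f = Ma.
Rotation about the center: fR = Iα with I = MR². No-slip gives a = αR, so f = (I/R²)a = M a.
Substituting: Mg sinθ = (1 + 1.000)Ma, so a = g sinθ/(1 + 1.000) = (9.81) sin 18.7° / 2.000 = 1.573 m/s².

a ≈ 1.57 m/s²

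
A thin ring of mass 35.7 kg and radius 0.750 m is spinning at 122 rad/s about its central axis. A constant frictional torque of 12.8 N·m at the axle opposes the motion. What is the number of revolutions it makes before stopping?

≈ 1860 revolutions

I = MR² = (35.7)(0.750)² = 20.08 kg·m².
The net torque has magnitude 12.8 N·m, opposing ω.
|α| = τ/I = 12.80/20.08 = 0.6374 rad/s² (deceleration).
ω² = ω₀² − 2|α|θ with ω = 0 ⇒ θ = ω₀²/(2|α|) = 11680 rad = 1858 rev.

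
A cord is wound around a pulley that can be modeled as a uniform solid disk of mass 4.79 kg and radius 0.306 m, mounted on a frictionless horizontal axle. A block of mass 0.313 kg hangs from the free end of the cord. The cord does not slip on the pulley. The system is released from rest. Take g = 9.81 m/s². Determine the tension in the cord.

I = ½MR² = (1/2)(4.79)(0.306)² = 0.2243 kg·m².
Block: mg − T = ma. Pulley: TR = Iα. No-slip: a = αR, so T = (I/R²)a = 2.395·a.
Then mg = (m + 2.395)a, so a = (0.313)(9.81)/(0.313 + 2.395) = 1.134 m/s².
T = 2.395·a = 2.716 N.

T ≈ 2.72 N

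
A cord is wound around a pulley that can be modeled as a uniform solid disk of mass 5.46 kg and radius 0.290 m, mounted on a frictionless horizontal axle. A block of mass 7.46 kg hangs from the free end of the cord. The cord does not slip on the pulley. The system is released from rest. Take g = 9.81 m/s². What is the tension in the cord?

I = ½MR² = (1/2)(5.46)(0.290)² = 0.2296 kg·m².
Block: mg − T = ma. Pulley: TR = Iα. No-slip: a = αR, so T = (I/R²)a = 2.730·a.
Then mg = (m + 2.730)a, so a = (7.46)(9.81)/(7.46 + 2.730) = 7.182 m/s².
T = 2.730·a = 19.61 N.

T ≈ 19.6 N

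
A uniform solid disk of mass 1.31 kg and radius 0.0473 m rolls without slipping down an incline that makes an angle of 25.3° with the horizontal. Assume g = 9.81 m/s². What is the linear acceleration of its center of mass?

a ≈ 2.79 m/s²

Translation along the incline: Mg sinθ − f = Ma.
Rotation about the center: fR = Iα with I = ½MR². No-slip gives a = αR, so f = (I/R²)a = (1/2)M a.
Substituting: Mg sinθ = (1 + 0.5000)Ma, so a = g sinθ/(1 + 0.5000) = (9.81) sin 25.3° / 1.500 = 2.795 m/s².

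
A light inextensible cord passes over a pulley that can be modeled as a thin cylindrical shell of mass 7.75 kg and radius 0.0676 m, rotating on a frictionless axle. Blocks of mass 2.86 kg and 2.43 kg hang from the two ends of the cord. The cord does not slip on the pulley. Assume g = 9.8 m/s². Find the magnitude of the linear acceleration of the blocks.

a ≈ 0.323 m/s²

I = MR² = (7.75)(0.0676)² = 0.03542 kg·m².
Heavier block: m₁g − T₁ = m₁a. Lighter block: T₂ − m₂g = m₂a.
Pulley: (T₁ − T₂)R = Iα = I(a/R), so T₁ − T₂ = (I/R²)a = 1·M_p a = 7.750·a.
Adding the three: (m₁ − m₂)g = (m₁ + m₂ + 7.750)a, so a = (2.86 − 2.43)(9.8)/(2.86 + 2.43 + 7.750) = 0.3232 m/s².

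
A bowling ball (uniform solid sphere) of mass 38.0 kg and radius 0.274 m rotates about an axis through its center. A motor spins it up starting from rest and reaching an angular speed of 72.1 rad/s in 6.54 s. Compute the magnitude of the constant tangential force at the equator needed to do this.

I = (2/5)MR² = (2/5)(38.0)(0.274)² = 1.141 kg·m².
α = Δω/Δt = (72.1 − 0)/6.54 = 11.02 rad/s².
The required torque is τ = Iα = (1.141)(11.02) = 12.58 N·m.
A tangential force at the equator gives τ = FR, so F = τ/R = 12.58/0.274 = 45.91 N.

F ≈ 45.9 N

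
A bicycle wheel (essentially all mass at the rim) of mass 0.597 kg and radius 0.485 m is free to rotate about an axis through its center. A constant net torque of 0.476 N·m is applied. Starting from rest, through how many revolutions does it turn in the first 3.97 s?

I = MR² = (0.597)(0.485)² = 0.1404 kg·m².
α = τ/I = 0.476/0.1404 = 3.390 rad/s².
θ = ½αt² = ½(3.390)(3.97)² = 26.71 rad.
Revolutions = θ/(2π) = 4.251.

≈ 4.25 revolutions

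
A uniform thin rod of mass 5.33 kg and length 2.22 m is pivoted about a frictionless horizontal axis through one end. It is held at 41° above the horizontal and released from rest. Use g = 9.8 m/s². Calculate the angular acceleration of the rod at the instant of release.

α ≈ 5.00 rad/s²

About the pivot, I = (1/3)ML² = (1/3)(5.33)(2.22)² = 8.756 kg·m².
The weight acts at the center, a distance L/2 = 1.110 m from the pivot; τ = Mg(L/2) cos 41° = 43.76 N·m.
α = τ/I = 43.76/8.756 = 4.997 rad/s².
(Equivalently α = (3g/(2L)) cos 41° = 4.997 rad/s².)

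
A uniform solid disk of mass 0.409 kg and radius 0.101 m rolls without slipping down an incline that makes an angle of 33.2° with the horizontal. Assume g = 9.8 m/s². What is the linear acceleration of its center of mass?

Translation along the incline: Mg sinθ − f = Ma.
Rotation about the center: fR = Iα with I = ½MR². No-slip gives a = αR, so f = (I/R²)a = (1/2)M a.
Substituting: Mg sinθ = (1 + 0.5000)Ma, so a = g sinθ/(1 + 0.5000) = (9.8) sin 33.2° / 1.500 = 3.577 m/s².

a ≈ 3.58 m/s²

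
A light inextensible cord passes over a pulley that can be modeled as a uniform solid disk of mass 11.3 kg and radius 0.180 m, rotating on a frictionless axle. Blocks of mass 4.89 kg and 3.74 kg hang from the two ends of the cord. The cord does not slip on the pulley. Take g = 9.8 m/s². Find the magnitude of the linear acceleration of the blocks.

I = ½MR² = (1/2)(11.3)(0.180)² = 0.1831 kg·m².
Heavier block: m₁g − T₁ = m₁a. Lighter block: T₂ − m₂g = m₂a.
Pulley: (T₁ − T₂)R = Iα = I(a/R), so T₁ − T₂ = (I/R²)a = (1/2)M_p a = 5.650·a.
Adding the three: (m₁ − m₂)g = (m₁ + m₂ + 5.650)a, so a = (4.89 − 3.74)(9.8)/(4.89 + 3.74 + 5.650) = 0.7892 m/s².

a ≈ 0.789 m/s²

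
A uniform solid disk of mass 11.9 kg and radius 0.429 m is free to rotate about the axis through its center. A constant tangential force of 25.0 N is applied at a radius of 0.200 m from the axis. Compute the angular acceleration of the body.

I = ½MR² = (1/2)(11.9)(0.429)² = 1.095 kg·m².
τ = F·r = (25.0)(0.200) = 5.000 N·m.
Newton's second law for rotation, τ = Iα, gives α = τ/I = 5.000/1.095 = 4.566 rad/s².

α ≈ 4.57 rad/s²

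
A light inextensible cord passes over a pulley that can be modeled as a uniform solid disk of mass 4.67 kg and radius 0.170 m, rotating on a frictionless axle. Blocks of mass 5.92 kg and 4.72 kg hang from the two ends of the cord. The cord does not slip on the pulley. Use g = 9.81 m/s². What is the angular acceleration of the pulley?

α ≈ 5.34 rad/s²

I = ½MR² = (1/2)(4.67)(0.170)² = 0.06748 kg·m².
Heavier block: m₁g − T₁ = m₁a. Lighter block: T₂ − m₂g = m₂a.
Pulley: (T₁ − T₂)R = Iα = I(a/R), so T₁ − T₂ = (I/R²)a = (1/2)M_p a = 2.335·a.
Adding the three: (m₁ − m₂)g = (m₁ + m₂ + 2.335)a, so a = (5.92 − 4.72)(9.81)/(5.92 + 4.72 + 2.335) = 0.9073 m/s².
α = a/R = 0.9073/0.170 = 5.337 rad/s².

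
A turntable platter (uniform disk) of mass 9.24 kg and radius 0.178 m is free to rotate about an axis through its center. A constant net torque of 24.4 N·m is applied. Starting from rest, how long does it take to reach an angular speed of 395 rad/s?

t ≈ 2.37 s

I = ½MR² = (1/2)(9.24)(0.178)² = 0.1464 kg·m².
α = τ/I = 24.4/0.1464 = 166.7 rad/s².
ω = αt ⇒ t = ω/α = 395/166.7 = 2.370 s.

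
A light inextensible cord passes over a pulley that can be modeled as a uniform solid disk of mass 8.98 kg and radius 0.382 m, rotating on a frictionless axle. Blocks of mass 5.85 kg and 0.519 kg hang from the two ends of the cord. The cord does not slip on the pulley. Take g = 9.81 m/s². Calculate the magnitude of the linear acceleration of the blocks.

a ≈ 4.82 m/s²

I = ½MR² = (1/2)(8.98)(0.382)² = 0.6552 kg·m².
Heavier block: m₁g − T₁ = m₁a. Lighter block: T₂ − m₂g = m₂a.
Pulley: (T₁ − T₂)R = Iα = I(a/R), so T₁ − T₂ = (I/R²)a = (1/2)M_p a = 4.490·a.
Adding the three: (m₁ − m₂)g = (m₁ + m₂ + 4.490)a, so a = (5.85 − 0.519)(9.81)/(5.85 + 0.519 + 4.490) = 4.816 m/s².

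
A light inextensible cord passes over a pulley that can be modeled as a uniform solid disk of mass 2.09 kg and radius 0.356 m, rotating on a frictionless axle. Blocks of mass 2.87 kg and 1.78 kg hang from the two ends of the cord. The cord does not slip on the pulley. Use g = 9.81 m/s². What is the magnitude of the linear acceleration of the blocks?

a ≈ 1.88 m/s²

I = ½MR² = (1/2)(2.09)(0.356)² = 0.1324 kg·m².
Heavier block: m₁g − T₁ = m₁a. Lighter block: T₂ − m₂g = m₂a.
Pulley: (T₁ − T₂)R = Iα = I(a/R), so T₁ − T₂ = (I/R²)a = (1/2)M_p a = 1.045·a.
Adding the three: (m₁ − m₂)g = (m₁ + m₂ + 1.045)a, so a = (2.87 − 1.78)(9.81)/(2.87 + 1.78 + 1.045) = 1.878 m/s².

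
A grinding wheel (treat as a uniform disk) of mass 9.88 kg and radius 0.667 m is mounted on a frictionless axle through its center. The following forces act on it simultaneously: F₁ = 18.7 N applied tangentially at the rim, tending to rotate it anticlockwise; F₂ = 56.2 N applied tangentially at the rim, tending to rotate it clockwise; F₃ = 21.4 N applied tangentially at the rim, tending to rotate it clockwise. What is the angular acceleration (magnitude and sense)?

I = ½MR² = (1/2)(9.88)(0.667)² = 2.198 kg·m².
Taking anticlockwise as positive: τ₁ = +(18.7)(0.667) = +12.47 N·m; τ₂ = −(56.2)(0.667) = −37.49 N·m; τ₃ = −(21.4)(0.667) = −14.27 N·m.
Net torque τ = -39.29 N·m.
α = τ/I = -39.29/2.198 = -17.88 rad/s².

α ≈ 17.9 rad/s², clockwise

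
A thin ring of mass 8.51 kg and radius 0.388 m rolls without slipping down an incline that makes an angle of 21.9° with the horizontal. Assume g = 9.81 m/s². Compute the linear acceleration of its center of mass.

a ≈ 1.83 m/s²

Translation along the incline: Mg sinθ − f = Ma.
Rotation about the center: fR = Iα with I = MR². No-slip gives a = αR, so f = (I/R²)a = M a.
Substituting: Mg sinθ = (1 + 1.000)Ma, so a = g sinθ/(1 + 1.000) = (9.81) sin 21.9° / 2.000 = 1.830 m/s².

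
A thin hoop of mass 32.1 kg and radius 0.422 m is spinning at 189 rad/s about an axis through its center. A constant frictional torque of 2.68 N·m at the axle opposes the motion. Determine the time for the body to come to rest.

t ≈ 403 s

I = MR² = (32.1)(0.422)² = 5.716 kg·m².
The net torque has magnitude 2.68 N·m, opposing ω.
|α| = τ/I = 2.680/5.716 = 0.4688 rad/s² (deceleration).
0 = ω₀ − |α|t ⇒ t = ω₀/|α| = 189/0.4688 = 403.1 s.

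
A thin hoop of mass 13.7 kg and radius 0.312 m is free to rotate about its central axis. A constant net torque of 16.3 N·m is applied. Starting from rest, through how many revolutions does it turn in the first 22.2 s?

I = MR² = (13.7)(0.312)² = 1.334 kg·m².
α = τ/I = 16.3/1.334 = 12.22 rad/s².
θ = ½αt² = ½(12.22)(22.2)² = 3012 rad.
Revolutions = θ/(2π) = 479.4.

≈ 479 revolutions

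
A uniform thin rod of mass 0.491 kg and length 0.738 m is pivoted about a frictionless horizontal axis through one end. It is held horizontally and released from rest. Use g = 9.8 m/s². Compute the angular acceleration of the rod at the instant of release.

α ≈ 19.9 rad/s²

About the pivot, I = (1/3)ML² = (1/3)(0.491)(0.738)² = 0.08914 kg·m².
The weight acts at the center, a distance L/2 = 0.3690 m from the pivot; τ = Mg(L/2) = 1.776 N·m.
α = τ/I = 1.776/0.08914 = 19.92 rad/s².
(Equivalently α = (3g/(2L)) = 19.92 rad/s².)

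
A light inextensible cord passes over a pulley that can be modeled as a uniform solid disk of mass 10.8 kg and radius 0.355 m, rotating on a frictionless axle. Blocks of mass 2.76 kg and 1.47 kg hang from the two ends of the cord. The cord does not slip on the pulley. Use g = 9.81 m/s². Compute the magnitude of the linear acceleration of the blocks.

I = ½MR² = (1/2)(10.8)(0.355)² = 0.6805 kg·m².
Heavier block: m₁g − T₁ = m₁a. Lighter block: T₂ − m₂g = m₂a.
Pulley: (T₁ − T₂)R = Iα = I(a/R), so T₁ − T₂ = (I/R²)a = (1/2)M_p a = 5.400·a.
Adding the three: (m₁ − m₂)g = (m₁ + m₂ + 5.400)a, so a = (2.76 − 1.47)(9.81)/(2.76 + 1.47 + 5.400) = 1.314 m/s².

a ≈ 1.31 m/s²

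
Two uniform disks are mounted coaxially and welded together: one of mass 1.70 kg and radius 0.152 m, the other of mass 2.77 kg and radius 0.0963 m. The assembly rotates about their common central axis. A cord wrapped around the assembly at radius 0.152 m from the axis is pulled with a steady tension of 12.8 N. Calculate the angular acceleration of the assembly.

α ≈ 59.9 rad/s²

I = ½M₁R₁² + ½M₂R₂² = ½(1.70)(0.152)² + ½(2.77)(0.0963)² = 0.03248 kg·m².
τ = F r = (12.8)(0.152) = 1.946 N·m.
α = τ/I = 1.946/0.03248 = 59.90 rad/s².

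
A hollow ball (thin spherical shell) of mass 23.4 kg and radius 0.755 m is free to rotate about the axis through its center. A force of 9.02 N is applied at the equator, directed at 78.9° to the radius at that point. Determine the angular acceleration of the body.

α ≈ 0.752 rad/s²

I = (2/3)MR² = (2/3)(23.4)(0.755)² = 8.892 kg·m².
Only the tangential component produces torque: τ = F R sinθ = (9.02)(0.755) sin 78.9° = 6.683 N·m.
From τ = Iα: α = 6.683/8.892 = 0.7515 rad/s².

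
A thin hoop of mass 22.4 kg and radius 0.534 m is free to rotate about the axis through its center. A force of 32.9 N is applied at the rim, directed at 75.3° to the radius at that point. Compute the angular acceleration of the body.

α ≈ 2.66 rad/s²

I = MR² = (22.4)(0.534)² = 6.387 kg·m².
Only the tangential component produces torque: τ = F R sinθ = (32.9)(0.534) sin 75.3° = 16.99 N·m.
Newton's second law for rotation, τ = Iα, gives α = τ/I = 16.99/6.387 = 2.660 rad/s².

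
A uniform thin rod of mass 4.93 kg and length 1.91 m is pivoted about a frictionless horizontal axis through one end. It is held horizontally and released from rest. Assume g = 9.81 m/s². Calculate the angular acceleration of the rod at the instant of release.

α ≈ 7.70 rad/s²

About the pivot, I = (1/3)ML² = (1/3)(4.93)(1.91)² = 5.995 kg·m².
The weight acts at the center, a distance L/2 = 0.9550 m from the pivot; τ = Mg(L/2) = 46.19 N·m.
α = τ/I = 46.19/5.995 = 7.704 rad/s².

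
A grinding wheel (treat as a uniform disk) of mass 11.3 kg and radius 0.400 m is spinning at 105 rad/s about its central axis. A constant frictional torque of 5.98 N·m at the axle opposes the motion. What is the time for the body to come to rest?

I = ½MR² = (1/2)(11.3)(0.400)² = 0.9040 kg·m².
The net torque has magnitude 5.98 N·m, opposing ω.
|α| = τ/I = 5.980/0.9040 = 6.615 rad/s² (deceleration).
0 = ω₀ − |α|t ⇒ t = ω₀/|α| = 105/6.615 = 15.87 s.

t ≈ 15.9 s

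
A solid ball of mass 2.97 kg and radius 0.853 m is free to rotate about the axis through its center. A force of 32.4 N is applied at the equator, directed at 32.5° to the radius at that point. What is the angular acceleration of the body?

I = (2/5)MR² = (2/5)(2.97)(0.853)² = 0.8644 kg·m².
Only the tangential component produces torque: τ = F R sinθ = (32.4)(0.853) sin 32.5° = 14.85 N·m.
Newton's second law for rotation, τ = Iα, gives α = τ/I = 14.85/0.8644 = 17.18 rad/s².

α ≈ 17.2 rad/s²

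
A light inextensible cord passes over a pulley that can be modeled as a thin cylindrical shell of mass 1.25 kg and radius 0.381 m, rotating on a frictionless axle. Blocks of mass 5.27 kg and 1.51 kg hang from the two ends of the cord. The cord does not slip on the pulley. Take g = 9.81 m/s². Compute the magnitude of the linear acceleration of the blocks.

a ≈ 4.59 m/s²

I = MR² = (1.25)(0.381)² = 0.1815 kg·m².
Heavier block: m₁g − T₁ = m₁a. Lighter block: T₂ − m₂g = m₂a.
Pulley: (T₁ − T₂)R = Iα = I(a/R), so T₁ − T₂ = (I/R²)a = 1·M_p a = 1.250·a.
Adding the three: (m₁ − m₂)g = (m₁ + m₂ + 1.250)a, so a = (5.27 − 1.51)(9.81)/(5.27 + 1.51 + 1.250) = 4.593 m/s².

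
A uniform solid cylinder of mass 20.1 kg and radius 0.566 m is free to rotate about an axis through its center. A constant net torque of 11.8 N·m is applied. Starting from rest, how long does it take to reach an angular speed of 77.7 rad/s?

t ≈ 21.2 s

I = ½MR² = (1/2)(20.1)(0.566)² = 3.220 kg·m².
α = τ/I = 11.8/3.220 = 3.665 rad/s².
ω = αt ⇒ t = ω/α = 77.7/3.665 = 21.20 s.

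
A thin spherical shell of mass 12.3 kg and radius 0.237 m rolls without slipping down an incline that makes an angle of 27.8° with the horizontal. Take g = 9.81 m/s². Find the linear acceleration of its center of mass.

Translation along the incline: Mg sinθ − f = Ma.
Rotation about the center: fR = Iα with I = (2/3)MR². No-slip gives a = αR, so f = (I/R²)a = (2/3)M a.
Substituting: Mg sinθ = (1 + 0.6667)Ma, so a = g sinθ/(1 + 0.6667) = (9.81) sin 27.8° / 1.667 = 2.745 m/s².

a ≈ 2.75 m/s²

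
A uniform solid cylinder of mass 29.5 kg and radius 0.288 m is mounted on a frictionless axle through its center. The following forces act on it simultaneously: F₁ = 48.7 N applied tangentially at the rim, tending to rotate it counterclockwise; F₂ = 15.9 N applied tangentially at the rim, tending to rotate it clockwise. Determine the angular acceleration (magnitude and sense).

I = ½MR² = (1/2)(29.5)(0.288)² = 1.223 kg·m².
Taking counterclockwise as positive: τ₁ = +(48.7)(0.288) = +14.03 N·m; τ₂ = −(15.9)(0.288) = −4.579 N·m.
Net torque τ = 9.446 N·m.
α = τ/I = 9.446/1.223 = 7.721 rad/s².

α ≈ 7.72 rad/s², counterclockwise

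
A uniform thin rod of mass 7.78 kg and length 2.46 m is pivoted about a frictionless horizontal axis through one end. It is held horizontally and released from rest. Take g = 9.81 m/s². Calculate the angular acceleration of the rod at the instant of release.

α ≈ 5.98 rad/s²

About the pivot, I = (1/3)ML² = (1/3)(7.78)(2.46)² = 15.69 kg·m².
The weight acts at the center, a distance L/2 = 1.230 m from the pivot; τ = Mg(L/2) = 93.88 N·m.
α = τ/I = 93.88/15.69 = 5.982 rad/s².
(Equivalently α = (3g/(2L)) = 5.982 rad/s².)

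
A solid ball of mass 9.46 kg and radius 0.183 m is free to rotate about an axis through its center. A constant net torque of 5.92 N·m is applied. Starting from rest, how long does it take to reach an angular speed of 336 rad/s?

I = (2/5)MR² = (2/5)(9.46)(0.183)² = 0.1267 kg·m².
α = τ/I = 5.92/0.1267 = 46.72 rad/s².
ω = αt ⇒ t = ω/α = 336/46.72 = 7.192 s.

t ≈ 7.19 s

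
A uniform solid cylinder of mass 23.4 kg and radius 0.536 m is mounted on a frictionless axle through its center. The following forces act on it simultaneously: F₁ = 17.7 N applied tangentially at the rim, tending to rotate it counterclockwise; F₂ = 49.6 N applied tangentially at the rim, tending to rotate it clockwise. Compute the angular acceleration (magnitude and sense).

I = ½MR² = (1/2)(23.4)(0.536)² = 3.361 kg·m².
Taking counterclockwise as positive: τ₁ = +(17.7)(0.536) = +9.487 N·m; τ₂ = −(49.6)(0.536) = −26.59 N·m.
Net torque τ = -17.10 N·m.
α = τ/I = -17.10/3.361 = -5.087 rad/s².

α ≈ 5.09 rad/s², clockwise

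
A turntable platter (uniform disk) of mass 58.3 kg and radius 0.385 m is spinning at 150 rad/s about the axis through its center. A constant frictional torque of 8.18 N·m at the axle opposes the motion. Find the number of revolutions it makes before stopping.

I = ½MR² = (1/2)(58.3)(0.385)² = 4.321 kg·m².
The net torque has magnitude 8.18 N·m, opposing ω.
|α| = τ/I = 8.180/4.321 = 1.893 rad/s² (deceleration).
ω² = ω₀² − 2|α|θ with ω = 0 ⇒ θ = ω₀²/(2|α|) = 5942 rad = 945.8 rev.

≈ 946 revolutions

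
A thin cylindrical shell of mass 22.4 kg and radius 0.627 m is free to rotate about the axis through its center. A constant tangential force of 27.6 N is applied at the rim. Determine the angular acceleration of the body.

α ≈ 1.97 rad/s²

I = MR² = (22.4)(0.627)² = 8.806 kg·m².
τ = F R = (27.6)(0.627) = 17.31 N·m.
Newton's second law for rotation, τ = Iα, gives α = τ/I = 17.31/8.806 = 1.965 rad/s².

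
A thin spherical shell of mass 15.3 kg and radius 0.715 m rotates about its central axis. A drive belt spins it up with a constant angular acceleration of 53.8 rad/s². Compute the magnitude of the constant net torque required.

τ ≈ 281 N·m

I = (2/3)MR² = (2/3)(15.3)(0.715)² = 5.214 kg·m².
τ = Iα = (5.214)(53.80) = 280.5 N·m.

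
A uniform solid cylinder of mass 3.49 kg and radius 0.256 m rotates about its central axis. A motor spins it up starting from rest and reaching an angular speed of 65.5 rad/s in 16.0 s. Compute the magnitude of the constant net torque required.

I = ½MR² = (1/2)(3.49)(0.256)² = 0.1144 kg·m².
α = Δω/Δt = (65.5 − 0)/16.0 = 4.094 rad/s².
τ = Iα = (0.1144)(4.094) = 0.4682 N·m.

τ ≈ 0.468 N·m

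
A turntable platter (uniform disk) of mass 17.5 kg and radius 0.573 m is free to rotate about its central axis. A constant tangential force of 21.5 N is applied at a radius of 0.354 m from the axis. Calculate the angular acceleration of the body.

I = ½MR² = (1/2)(17.5)(0.573)² = 2.873 kg·m².
τ = F·r = (21.5)(0.354) = 7.611 N·m.
From τ = Iα: α = 7.611/2.873 = 2.649 rad/s².

α ≈ 2.65 rad/s²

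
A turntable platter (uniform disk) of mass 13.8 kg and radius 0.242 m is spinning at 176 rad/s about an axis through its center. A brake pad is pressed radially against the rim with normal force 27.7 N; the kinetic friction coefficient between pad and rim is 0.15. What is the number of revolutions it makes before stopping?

≈ 991 revolutions

I = ½MR² = (1/2)(13.8)(0.242)² = 0.4041 kg·m².
Friction force f = μN = (0.15)(27.7) = 4.155 N at the rim; torque magnitude τ = fR = 1.006 N·m, opposing ω.
|α| = τ/I = 1.006/0.4041 = 2.488 rad/s² (deceleration).
ω² = ω₀² − 2|α|θ with ω = 0 ⇒ θ = ω₀²/(2|α|) = 6224 rad = 990.6 rev.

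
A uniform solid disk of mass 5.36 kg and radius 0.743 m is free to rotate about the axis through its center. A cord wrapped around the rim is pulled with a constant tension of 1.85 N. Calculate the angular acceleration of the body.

I = ½MR² = (1/2)(5.36)(0.743)² = 1.479 kg·m².
τ = F R = (1.85)(0.743) = 1.375 N·m.
Newton's second law for rotation, τ = Iα, gives α = τ/I = 1.375/1.479 = 0.9291 rad/s².

α ≈ 0.929 rad/s²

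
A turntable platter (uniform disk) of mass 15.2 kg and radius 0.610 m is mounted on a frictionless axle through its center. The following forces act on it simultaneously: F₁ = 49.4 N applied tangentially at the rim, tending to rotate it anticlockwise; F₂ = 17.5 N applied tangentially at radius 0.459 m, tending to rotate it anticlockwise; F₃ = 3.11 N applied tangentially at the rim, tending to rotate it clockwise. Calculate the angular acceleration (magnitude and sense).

α ≈ 12.8 rad/s², anticlockwise

I = ½MR² = (1/2)(15.2)(0.610)² = 2.828 kg·m².
Taking anticlockwise as positive: τ₁ = +(49.4)(0.610) = +30.13 N·m; τ₂ = +(17.5)(0.459) = +8.033 N·m; τ₃ = −(3.11)(0.610) = −1.897 N·m.
Net torque τ = 36.27 N·m.
α = τ/I = 36.27/2.828 = 12.83 rad/s².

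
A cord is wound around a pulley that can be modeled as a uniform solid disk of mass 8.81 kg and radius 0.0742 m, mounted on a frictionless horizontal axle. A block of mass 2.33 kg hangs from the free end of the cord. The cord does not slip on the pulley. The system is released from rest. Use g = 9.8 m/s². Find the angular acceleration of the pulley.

I = ½MR² = (1/2)(8.81)(0.0742)² = 0.02425 kg·m².
Block: mg − T = ma. Pulley: TR = Iα. No-slip: a = αR, so T = (I/R²)a = 4.405·a.
Then mg = (m + 4.405)a, so a = (2.33)(9.8)/(2.33 + 4.405) = 3.390 m/s².
α = a/R = 3.390/0.0742 = 45.69 rad/s².

α ≈ 45.7 rad/s²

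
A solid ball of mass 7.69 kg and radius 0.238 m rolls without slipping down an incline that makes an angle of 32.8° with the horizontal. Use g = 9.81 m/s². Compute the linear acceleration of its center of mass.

a ≈ 3.80 m/s²

Translation along the incline: Mg sinθ − f = Ma.
Rotation about the center: fR = Iα with I = (2/5)MR². No-slip gives a = αR, so f = (I/R²)a = (2/5)M a.
Substituting: Mg sinθ = (1 + 0.4000)Ma, so a = g sinθ/(1 + 0.4000) = (9.81) sin 32.8° / 1.400 = 3.796 m/s².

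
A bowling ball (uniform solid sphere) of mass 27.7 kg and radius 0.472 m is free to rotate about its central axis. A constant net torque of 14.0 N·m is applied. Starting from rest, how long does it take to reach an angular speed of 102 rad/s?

t ≈ 18.0 s

I = (2/5)MR² = (2/5)(27.7)(0.472)² = 2.468 kg·m².
α = τ/I = 14.0/2.468 = 5.672 rad/s².
ω = αt ⇒ t = ω/α = 102/5.672 = 17.98 s.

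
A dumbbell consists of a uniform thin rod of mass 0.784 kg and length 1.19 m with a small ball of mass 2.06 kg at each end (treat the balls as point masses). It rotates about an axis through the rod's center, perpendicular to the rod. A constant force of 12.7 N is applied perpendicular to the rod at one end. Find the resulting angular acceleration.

I_rod = (1/12)ML² = (1/12)(0.784)(1.19)² = 0.09252 kg·m².
I_balls = 2·m·(L/2)² = 2(2.06)(0.5950)² = 1.459 kg·m².
Total I = 1.551 kg·m².
τ = F·(L/2) = (12.7)(0.595) = 7.556 N·m.
α = τ/I = 7.556/1.551 = 4.872 rad/s².

α ≈ 4.87 rad/s²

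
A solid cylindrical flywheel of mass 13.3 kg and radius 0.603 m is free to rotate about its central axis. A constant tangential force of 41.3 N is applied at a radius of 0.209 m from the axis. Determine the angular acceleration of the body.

α ≈ 3.57 rad/s²

I = ½MR² = (1/2)(13.3)(0.603)² = 2.418 kg·m².
τ = F·r = (41.3)(0.209) = 8.632 N·m.
Newton's second law for rotation, τ = Iα, gives α = τ/I = 8.632/2.418 = 3.570 rad/s².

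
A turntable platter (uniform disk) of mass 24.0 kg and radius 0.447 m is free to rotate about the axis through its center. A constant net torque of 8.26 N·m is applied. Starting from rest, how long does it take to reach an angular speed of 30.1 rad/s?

I = ½MR² = (1/2)(24.0)(0.447)² = 2.398 kg·m².
α = τ/I = 8.26/2.398 = 3.445 rad/s².
ω = αt ⇒ t = ω/α = 30.1/3.445 = 8.737 s.

t ≈ 8.74 s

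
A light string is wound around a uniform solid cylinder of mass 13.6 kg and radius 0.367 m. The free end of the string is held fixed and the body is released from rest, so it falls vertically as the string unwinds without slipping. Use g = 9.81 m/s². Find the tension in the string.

Translation: Mg − T = Ma. Rotation about the center: TR = Iα with I = ½MR².
With a = αR: T = (I/R²)a = (1/2)M a, so Mg = (1 + 0.5000)Ma.
a = g/(1 + 0.5000) = 9.81/1.500 = 6.540 m/s².
T = 0.5000·M·a = (0.5000)(13.6)(6.540) = 44.47 N.

T ≈ 44.5 N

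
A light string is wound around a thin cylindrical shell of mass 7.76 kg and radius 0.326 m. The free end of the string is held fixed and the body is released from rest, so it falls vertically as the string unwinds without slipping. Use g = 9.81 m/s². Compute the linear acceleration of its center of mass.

a ≈ 4.91 m/s²

Translation: Mg − T = Ma. Rotation about the center: TR = Iα with I = MR².
With a = αR: T = (I/R²)a = M a, so Mg = (1 + 1.000)Ma.
a = g/(1 + 1.000) = 9.81/2.000 = 4.905 m/s².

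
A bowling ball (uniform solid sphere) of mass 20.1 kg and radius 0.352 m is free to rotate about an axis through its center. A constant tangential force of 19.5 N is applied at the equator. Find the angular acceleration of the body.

I = (2/5)MR² = (2/5)(20.1)(0.352)² = 0.9962 kg·m².
τ = F R = (19.5)(0.352) = 6.864 N·m.
From τ = Iα: α = 6.864/0.9962 = 6.890 rad/s².

α ≈ 6.89 rad/s²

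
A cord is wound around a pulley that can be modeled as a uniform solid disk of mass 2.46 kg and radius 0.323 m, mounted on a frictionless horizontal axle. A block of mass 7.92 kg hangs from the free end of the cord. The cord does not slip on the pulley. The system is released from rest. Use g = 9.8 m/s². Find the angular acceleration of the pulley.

I = ½MR² = (1/2)(2.46)(0.323)² = 0.1283 kg·m².
Block: mg − T = ma. Pulley: TR = Iα. No-slip: a = αR, so T = (I/R²)a = 1.230·a.
Then mg = (m + 1.230)a, so a = (7.92)(9.8)/(7.92 + 1.230) = 8.483 m/s².
α = a/R = 8.483/0.323 = 26.26 rad/s².

α ≈ 26.3 rad/s²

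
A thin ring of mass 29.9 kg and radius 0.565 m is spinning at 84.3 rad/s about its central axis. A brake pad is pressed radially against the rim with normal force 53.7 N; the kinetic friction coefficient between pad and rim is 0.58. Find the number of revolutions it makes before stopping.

I = MR² = (29.9)(0.565)² = 9.545 kg·m².
Friction force f = μN = (0.58)(53.7) = 31.15 N at the rim; torque magnitude τ = fR = 17.60 N·m, opposing ω.
|α| = τ/I = 17.60/9.545 = 1.844 rad/s² (deceleration).
ω² = ω₀² − 2|α|θ with ω = 0 ⇒ θ = ω₀²/(2|α|) = 1927 rad = 306.7 rev.

≈ 307 revolutions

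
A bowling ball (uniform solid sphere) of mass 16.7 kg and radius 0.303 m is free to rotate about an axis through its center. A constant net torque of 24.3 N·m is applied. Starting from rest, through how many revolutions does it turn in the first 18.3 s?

I = (2/5)MR² = (2/5)(16.7)(0.303)² = 0.6133 kg·m².
α = τ/I = 24.3/0.6133 = 39.62 rad/s².
θ = ½αt² = ½(39.62)(18.3)² = 6635 rad.
Revolutions = θ/(2π) = 1056.

≈ 1060 revolutions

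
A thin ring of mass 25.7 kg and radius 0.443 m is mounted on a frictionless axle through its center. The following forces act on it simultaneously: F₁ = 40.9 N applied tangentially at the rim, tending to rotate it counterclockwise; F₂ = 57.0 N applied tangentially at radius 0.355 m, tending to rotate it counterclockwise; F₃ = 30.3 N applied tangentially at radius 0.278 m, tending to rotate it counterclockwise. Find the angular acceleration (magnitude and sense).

α ≈ 9.27 rad/s², counterclockwise

I = MR² = (25.7)(0.443)² = 5.044 kg·m².
Taking counterclockwise as positive: τ₁ = +(40.9)(0.443) = +18.12 N·m; τ₂ = +(57.0)(0.355) = +20.23 N·m; τ₃ = +(30.3)(0.278) = +8.423 N·m.
Net torque τ = 46.78 N·m.
α = τ/I = 46.78/5.044 = 9.275 rad/s².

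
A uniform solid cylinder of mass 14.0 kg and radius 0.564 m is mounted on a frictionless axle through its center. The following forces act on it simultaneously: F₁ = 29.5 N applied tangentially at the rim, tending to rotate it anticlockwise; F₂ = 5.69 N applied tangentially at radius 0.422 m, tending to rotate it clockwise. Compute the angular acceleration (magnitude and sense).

I = ½MR² = (1/2)(14.0)(0.564)² = 2.227 kg·m².
Taking anticlockwise as positive: τ₁ = +(29.5)(0.564) = +16.64 N·m; τ₂ = −(5.69)(0.422) = −2.401 N·m.
Net torque τ = 14.24 N·m.
α = τ/I = 14.24/2.227 = 6.394 rad/s².

α ≈ 6.39 rad/s², anticlockwise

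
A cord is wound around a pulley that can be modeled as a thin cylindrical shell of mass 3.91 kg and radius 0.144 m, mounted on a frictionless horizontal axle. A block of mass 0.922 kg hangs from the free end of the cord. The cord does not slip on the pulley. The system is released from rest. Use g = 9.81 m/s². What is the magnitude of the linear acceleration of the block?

I = MR² = (3.91)(0.144)² = 0.08108 kg·m².
Block: mg − T = ma. Pulley: TR = Iα. No-slip: a = αR, so T = (I/R²)a = 3.910·a.
Then mg = (m + 3.910)a, so a = (0.922)(9.81)/(0.922 + 3.910) = 1.872 m/s².

a ≈ 1.87 m/s²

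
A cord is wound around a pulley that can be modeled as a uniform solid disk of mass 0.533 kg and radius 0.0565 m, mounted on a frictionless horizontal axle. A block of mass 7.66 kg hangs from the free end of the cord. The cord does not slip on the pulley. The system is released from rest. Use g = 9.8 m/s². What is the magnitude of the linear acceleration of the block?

I = ½MR² = (1/2)(0.533)(0.0565)² = 0.0008507 kg·m².
Block: mg − T = ma. Pulley: TR = Iα. No-slip: a = αR, so T = (I/R²)a = 0.2665·a.
Then mg = (m + 0.2665)a, so a = (7.66)(9.8)/(7.66 + 0.2665) = 9.471 m/s².

a ≈ 9.47 m/s²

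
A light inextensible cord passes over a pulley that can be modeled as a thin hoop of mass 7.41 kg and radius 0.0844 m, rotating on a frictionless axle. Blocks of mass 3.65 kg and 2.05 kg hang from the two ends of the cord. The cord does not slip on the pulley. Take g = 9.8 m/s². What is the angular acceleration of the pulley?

α ≈ 14.2 rad/s²

I = MR² = (7.41)(0.0844)² = 0.05278 kg·m².
Heavier block: m₁g − T₁ = m₁a. Lighter block: T₂ − m₂g = m₂a.
Pulley: (T₁ − T₂)R = Iα = I(a/R), so T₁ − T₂ = (I/R²)a = 1·M_p a = 7.410·a.
Adding the three: (m₁ − m₂)g = (m₁ + m₂ + 7.410)a, so a = (3.65 − 2.05)(9.8)/(3.65 + 2.05 + 7.410) = 1.196 m/s².
α = a/R = 1.196/0.0844 = 14.17 rad/s².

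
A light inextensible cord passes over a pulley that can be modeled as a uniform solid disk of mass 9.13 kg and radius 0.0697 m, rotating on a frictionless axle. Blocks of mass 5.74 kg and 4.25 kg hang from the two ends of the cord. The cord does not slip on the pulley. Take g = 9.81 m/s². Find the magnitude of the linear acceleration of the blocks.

I = ½MR² = (1/2)(9.13)(0.0697)² = 0.02218 kg·m².
Heavier block: m₁g − T₁ = m₁a. Lighter block: T₂ − m₂g = m₂a.
Pulley: (T₁ − T₂)R = Iα = I(a/R), so T₁ − T₂ = (I/R²)a = (1/2)M_p a = 4.565·a.
Adding the three: (m₁ − m₂)g = (m₁ + m₂ + 4.565)a, so a = (5.74 − 4.25)(9.81)/(5.74 + 4.25 + 4.565) = 1.004 m/s².

a ≈ 1.00 m/s²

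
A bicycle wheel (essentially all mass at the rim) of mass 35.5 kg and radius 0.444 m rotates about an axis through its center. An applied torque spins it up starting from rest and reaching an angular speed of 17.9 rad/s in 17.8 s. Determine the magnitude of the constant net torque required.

I = MR² = (35.5)(0.444)² = 6.998 kg·m².
α = Δω/Δt = (17.9 − 0)/17.8 = 1.006 rad/s².
τ = Iα = (6.998)(1.006) = 7.038 N·m.

τ ≈ 7.04 N·m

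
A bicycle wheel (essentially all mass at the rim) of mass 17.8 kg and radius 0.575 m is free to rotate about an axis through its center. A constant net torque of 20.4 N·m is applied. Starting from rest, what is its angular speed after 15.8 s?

ω ≈ 54.8 rad/s

I = MR² = (17.8)(0.575)² = 5.885 kg·m².
α = τ/I = 20.4/5.885 = 3.466 rad/s².
ω = ω₀ + αt = 0 + (3.466)(15.8) = 54.77 rad/s.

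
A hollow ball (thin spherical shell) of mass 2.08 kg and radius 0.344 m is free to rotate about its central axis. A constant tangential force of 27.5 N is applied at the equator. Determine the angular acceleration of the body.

α ≈ 57.7 rad/s²

I = (2/3)MR² = (2/3)(2.08)(0.344)² = 0.1641 kg·m².
τ = F R = (27.5)(0.344) = 9.460 N·m.
Newton's second law for rotation, τ = Iα, gives α = τ/I = 9.460/0.1641 = 57.65 rad/s².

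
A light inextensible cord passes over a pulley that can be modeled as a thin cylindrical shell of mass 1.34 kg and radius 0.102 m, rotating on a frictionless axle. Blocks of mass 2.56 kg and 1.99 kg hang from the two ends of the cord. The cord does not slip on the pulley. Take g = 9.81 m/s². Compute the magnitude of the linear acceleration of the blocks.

a ≈ 0.949 m/s²

I = MR² = (1.34)(0.102)² = 0.01394 kg·m².
Heavier block: m₁g − T₁ = m₁a. Lighter block: T₂ − m₂g = m₂a.
Pulley: (T₁ − T₂)R = Iα = I(a/R), so T₁ − T₂ = (I/R²)a = 1·M_p a = 1.340·a.
Adding the three: (m₁ − m₂)g = (m₁ + m₂ + 1.340)a, so a = (2.56 − 1.99)(9.81)/(2.56 + 1.99 + 1.340) = 0.9494 m/s².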